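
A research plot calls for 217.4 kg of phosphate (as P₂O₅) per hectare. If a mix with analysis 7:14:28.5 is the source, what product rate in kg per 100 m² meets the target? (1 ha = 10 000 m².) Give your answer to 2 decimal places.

Product per hectare = 217.4 / 14% = 1552.86 kg.
Convert to per 100 m²: 1552.86 × 0.01 = 15.5286 kg.

15.53 kg of product per hundred sq m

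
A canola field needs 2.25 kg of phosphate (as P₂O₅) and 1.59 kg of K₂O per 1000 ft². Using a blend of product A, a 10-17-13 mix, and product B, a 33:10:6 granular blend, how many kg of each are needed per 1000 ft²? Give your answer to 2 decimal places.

Let a = kg of product A, b = kg of product B (per 1000 ft²).
P₂O₅: 0.17·a + 0.1·b = 2.25
K₂O: 0.13·a + 0.06·b = 1.59
Eliminate b: (row1) − 0.1/0.06·(row2) → -0.0466667·a = -0.4, so a = 8.57143.
Then b = (1.59 − 0.13·8.57143) / 0.06 = 7.92857.

8.57 kg product A, 7.93 kg product B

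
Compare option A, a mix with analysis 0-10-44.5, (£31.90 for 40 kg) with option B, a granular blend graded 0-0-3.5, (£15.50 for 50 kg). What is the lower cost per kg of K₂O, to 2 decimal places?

option A: K₂O per bag = 40 × 44.5% = 17.8 kg; cost = 31.90 / 17.8 = £1.7921/kg K₂O.
option B: K₂O per bag = 50 × 3.5% = 1.75 kg; cost = 15.50 / 1.75 = £8.8571/kg K₂O.
option A is cheaper.

£1.79 per kg K₂O (option A)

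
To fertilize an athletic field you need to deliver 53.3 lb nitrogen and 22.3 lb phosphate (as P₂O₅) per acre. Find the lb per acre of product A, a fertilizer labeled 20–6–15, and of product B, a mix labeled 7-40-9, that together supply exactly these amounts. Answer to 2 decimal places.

With a, b = lb per acre of product A and product B:
N: 0.2·a + 0.07·b = 53.3
P₂O₅: 0.06·a + 0.4·b = 22.3
Solving simultaneously: a = 260.673, b = 16.6491.

260.67 lb product A, 16.65 lb product B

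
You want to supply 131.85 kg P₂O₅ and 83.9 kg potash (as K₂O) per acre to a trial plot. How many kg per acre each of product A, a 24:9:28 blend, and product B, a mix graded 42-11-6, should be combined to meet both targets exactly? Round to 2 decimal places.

Per-acre balance (a = product A, b = product B):
P₂O₅: 0.09·a + 0.11·b = 131.85
K₂O: 0.28·a + 0.06·b = 83.9
From row1: a = (131.85 − 0.11·b) / 0.09.
Into row2: 0.28·(131.85 − 0.11·b)/0.09 + 0.06·b = 83.9 → b = 1156.181, a = 51.8898.

51.89 kg product A, 1156.18 kg product B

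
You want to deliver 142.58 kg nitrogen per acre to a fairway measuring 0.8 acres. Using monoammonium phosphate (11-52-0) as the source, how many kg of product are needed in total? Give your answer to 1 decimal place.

1036.9 kg

Product per acre = 142.58 / 11% = 1296.18 kg.
Total product = 1296.18 × 0.8 = 1036.945 kg.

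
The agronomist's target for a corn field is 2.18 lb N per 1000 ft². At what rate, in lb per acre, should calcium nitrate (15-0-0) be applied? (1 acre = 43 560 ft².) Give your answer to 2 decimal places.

633.07 lb of product per acre

Product per 1000 ft² = 2.18 / 15% = 14.5333 lb.
Convert to per acre: 14.5333 × 43.56 = 633.072 lb.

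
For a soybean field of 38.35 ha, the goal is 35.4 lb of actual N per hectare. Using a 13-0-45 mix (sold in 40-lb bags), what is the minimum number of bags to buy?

Product per hectare = 35.4 / 13% = 272.308 lb.
Total product = 272.308 × 38.35 = 10443 lb.
Bags = ⌈10443 / 40⌉ = 262.

262 bags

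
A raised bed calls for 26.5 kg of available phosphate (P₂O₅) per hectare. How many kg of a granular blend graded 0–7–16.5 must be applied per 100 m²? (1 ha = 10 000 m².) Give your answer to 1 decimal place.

Product per hectare = 26.5 / 7% = 378.571 kg.
Convert to per 100 m²: 378.571 × 0.01 = 3.78571 kg.

3.8 kg of product per hundred sq m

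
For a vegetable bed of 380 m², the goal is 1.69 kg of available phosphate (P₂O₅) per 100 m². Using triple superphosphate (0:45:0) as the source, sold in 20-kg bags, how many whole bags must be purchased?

1 bags

Product per 100 m² = 1.69 / 45% = 3.75556 kg.
Total product = 3.75556 × 380 / 100 = 14.2711 kg.
Bags = ⌈14.2711 / 20⌉ = 1.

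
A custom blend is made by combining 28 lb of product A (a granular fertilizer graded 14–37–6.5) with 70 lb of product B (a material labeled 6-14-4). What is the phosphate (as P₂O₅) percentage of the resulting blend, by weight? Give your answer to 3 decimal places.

Total mass = 28 + 70 = 98 lb.
P₂O₅ mass = 37%×28 + 14%×70 = 20.16 lb.
% P₂O₅ = 20.16 / 98 = 20.5714%.

20.571% P₂O₅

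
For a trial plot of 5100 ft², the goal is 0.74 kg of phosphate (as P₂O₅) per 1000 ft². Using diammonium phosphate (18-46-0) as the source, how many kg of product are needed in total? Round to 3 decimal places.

8.204 kg

Product per 1000 ft² = 0.74 / 46% = 1.6087 kg.
Total product = 1.6087 × 5100 / 1000 = 8.20435 kg.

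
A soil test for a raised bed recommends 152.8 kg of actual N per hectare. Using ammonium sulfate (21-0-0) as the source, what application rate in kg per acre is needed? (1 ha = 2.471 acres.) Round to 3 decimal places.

294.463 kg of product per acre

Product per hectare = 152.8 / 21% = 727.619 kg.
Convert to per acre: 727.619 × 0.404694 = 294.4634 kg.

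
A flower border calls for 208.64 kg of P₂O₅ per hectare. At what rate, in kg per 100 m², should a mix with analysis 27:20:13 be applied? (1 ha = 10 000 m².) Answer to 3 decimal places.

10.432 kg of product per hundred sq m

Product per hectare = 208.64 / 20% = 1043.2 kg.
Convert to per 100 m²: 1043.2 × 0.01 = 10.432 kg.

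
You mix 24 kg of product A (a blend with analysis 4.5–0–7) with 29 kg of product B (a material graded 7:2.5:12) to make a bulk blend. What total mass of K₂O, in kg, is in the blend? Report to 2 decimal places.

K₂O mass = 7%×24 + 12%×29 = 5.16 kg.

5.16 kg K₂O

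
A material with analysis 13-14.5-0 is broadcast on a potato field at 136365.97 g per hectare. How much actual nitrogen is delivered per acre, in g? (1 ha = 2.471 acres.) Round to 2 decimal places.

nitrogen per hectare = 136365.97 × 13% = 17727.6 g.
Convert to per acre: 17727.6 × 0.404694 = 7174.252 g.

7174.25 g N per acre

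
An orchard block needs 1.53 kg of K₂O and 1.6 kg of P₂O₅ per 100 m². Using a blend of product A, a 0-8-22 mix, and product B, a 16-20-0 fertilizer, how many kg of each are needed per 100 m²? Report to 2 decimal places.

Let a = kg of product A, b = kg of product B (per 100 m²).
K₂O: 0.22·a + 0·b = 1.53
P₂O₅: 0.08·a + 0.2·b = 1.6
Eliminate b: (row1) − 0/0.2·(row2) → 0.22·a = 1.53, so a = 6.95455.
Then b = (1.6 − 0.08·6.95455) / 0.2 = 5.21818.

6.95 kg product A, 5.22 kg product B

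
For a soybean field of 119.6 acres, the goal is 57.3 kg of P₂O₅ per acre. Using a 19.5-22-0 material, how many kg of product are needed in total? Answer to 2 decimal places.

31150.36 kg

Product per acre = 57.3 / 22% = 260.455 kg.
Total product = 260.455 × 119.6 = 31150.364 kg.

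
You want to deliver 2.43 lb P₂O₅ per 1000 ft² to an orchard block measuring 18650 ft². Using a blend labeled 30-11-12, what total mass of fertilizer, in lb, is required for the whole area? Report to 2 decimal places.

Product per 1000 ft² = 2.43 / 11% = 22.0909 lb.
Total product = 22.0909 × 18650 / 1000 = 411.995 lb.

412.00 lb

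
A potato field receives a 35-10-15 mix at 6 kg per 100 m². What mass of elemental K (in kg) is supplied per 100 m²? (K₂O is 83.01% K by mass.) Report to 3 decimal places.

K₂O per 100 m² = 6 × 15% = 0.9 kg.
Elemental K = 0.9 × 0.8301 = 0.74709 kg per 100 m².

0.747 kg K per hundred sq m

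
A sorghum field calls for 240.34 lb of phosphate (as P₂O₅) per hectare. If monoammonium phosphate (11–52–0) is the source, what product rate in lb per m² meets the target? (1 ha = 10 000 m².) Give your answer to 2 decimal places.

Product per hectare = 240.34 / 52% = 462.192 lb.
Convert to per m²: 462.192 × 0.0001 = 0.0462192 lb.

0.05 lb of product per sq m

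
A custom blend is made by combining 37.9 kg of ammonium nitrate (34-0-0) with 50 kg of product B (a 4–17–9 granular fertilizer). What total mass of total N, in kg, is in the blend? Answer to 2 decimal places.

N mass = 34%×37.9 + 4%×50 = 14.886 kg.

14.89 kg N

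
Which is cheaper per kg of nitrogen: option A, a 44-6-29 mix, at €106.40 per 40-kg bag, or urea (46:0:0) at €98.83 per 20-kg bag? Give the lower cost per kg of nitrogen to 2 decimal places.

option A: N per bag = 40 × 44% = 17.6 kg; cost = 106.40 / 17.6 = €6.0455/kg N.
urea: N per bag = 20 × 46% = 9.2 kg; cost = 98.83 / 9.2 = €10.7424/kg N.
option A is cheaper.

€6.05 per kg N (option A)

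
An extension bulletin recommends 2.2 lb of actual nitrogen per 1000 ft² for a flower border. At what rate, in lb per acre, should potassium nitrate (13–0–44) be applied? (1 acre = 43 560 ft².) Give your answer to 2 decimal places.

737.17 lb of product per acre

Product per 1000 ft² = 2.2 / 13% = 16.9231 lb.
Convert to per acre: 16.9231 × 43.56 = 737.169 lb.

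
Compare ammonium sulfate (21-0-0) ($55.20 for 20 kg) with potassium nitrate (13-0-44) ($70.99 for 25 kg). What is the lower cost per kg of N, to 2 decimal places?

$13.14 per kg N (ammonium sulfate)

ammonium sulfate: N per bag = 20 × 21% = 4.2 kg; cost = 55.20 / 4.2 = $13.1429/kg N.
potassium nitrate: N per bag = 25 × 13% = 3.25 kg; cost = 70.99 / 3.25 = $21.8431/kg N.
ammonium sulfate is cheaper.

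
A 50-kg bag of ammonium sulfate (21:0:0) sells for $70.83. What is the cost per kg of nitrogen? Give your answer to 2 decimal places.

$6.75 per kg N

N in bag = 50 × 21% = 10.5 kg.
Cost per kg N = $70.83 / 10.5 = $6.7457.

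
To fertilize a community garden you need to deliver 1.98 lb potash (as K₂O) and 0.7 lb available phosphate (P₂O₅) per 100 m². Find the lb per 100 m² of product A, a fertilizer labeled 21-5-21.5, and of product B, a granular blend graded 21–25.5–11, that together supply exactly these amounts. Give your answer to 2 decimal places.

8.68 lb product A, 1.04 lb product B

Per-100 m² balance (a = product A, b = product B):
K₂O: 0.215·a + 0.11·b = 1.98
P₂O₅: 0.05·a + 0.255·b = 0.7
From row1: a = (1.98 − 0.11·b) / 0.215.
Into row2: 0.05·(1.98 − 0.11·b)/0.215 + 0.255·b = 0.7 → b = 1.0441, a = 8.67511.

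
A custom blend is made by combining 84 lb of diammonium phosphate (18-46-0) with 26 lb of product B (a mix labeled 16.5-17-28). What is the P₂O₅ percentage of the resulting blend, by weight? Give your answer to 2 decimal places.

39.15% P₂O₅

Total mass = 84 + 26 = 110 lb.
P₂O₅ mass = 46%×84 + 17%×26 = 43.06 lb.
% P₂O₅ = 43.06 / 110 = 39.1455%.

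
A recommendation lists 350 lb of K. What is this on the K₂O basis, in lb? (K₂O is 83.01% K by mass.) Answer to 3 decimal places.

K₂O = 350 / 0.8301 = 421.6359 lb.

421.636 lb K₂O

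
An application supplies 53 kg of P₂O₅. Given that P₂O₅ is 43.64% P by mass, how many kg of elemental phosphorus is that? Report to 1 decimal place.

P = 53 × 0.4364 = 23.1292 kg.

23.1 kg P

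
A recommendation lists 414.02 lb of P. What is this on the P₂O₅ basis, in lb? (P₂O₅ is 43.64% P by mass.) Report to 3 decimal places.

P₂O₅ = 414.02 / 0.4364 = 948.7168 lb.

948.717 lb P₂O₅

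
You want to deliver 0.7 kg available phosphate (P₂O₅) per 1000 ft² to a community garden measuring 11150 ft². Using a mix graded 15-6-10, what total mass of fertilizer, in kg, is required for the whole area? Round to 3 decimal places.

Product per 1000 ft² = 0.7 / 6% = 11.6667 kg.
Total product = 11.6667 × 11150 / 1000 = 130.0833 kg.

130.083 kg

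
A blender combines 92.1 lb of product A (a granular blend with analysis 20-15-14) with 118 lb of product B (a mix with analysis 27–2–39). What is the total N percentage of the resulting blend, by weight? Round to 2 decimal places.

Total mass = 92.1 + 118 = 210.1 lb.
N mass = 20%×92.1 + 27%×118 = 50.28 lb.
% N = 50.28 / 210.1 = 23.9315%.

23.93% N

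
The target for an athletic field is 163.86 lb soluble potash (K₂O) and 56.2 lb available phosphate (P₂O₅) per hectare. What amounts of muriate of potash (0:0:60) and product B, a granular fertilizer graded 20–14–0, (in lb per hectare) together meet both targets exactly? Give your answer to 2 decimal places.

Per-hectare balance (a = muriate of potash, b = product B):
K₂O: 0.6·a + 0·b = 163.86
P₂O₅: 0·a + 0.14·b = 56.2
Solving simultaneously: a = 273.1, b = 401.429.

273.10 lb muriate of potash, 401.43 lb product B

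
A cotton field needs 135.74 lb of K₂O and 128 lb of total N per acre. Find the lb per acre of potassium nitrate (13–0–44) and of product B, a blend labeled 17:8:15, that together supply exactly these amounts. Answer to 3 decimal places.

70.087 lb potassium nitrate, 699.345 lb product B

Let a = lb of potassium nitrate, b = lb of product B (per acre).
K₂O: 0.44·a + 0.15·b = 135.74
N: 0.13·a + 0.17·b = 128
Eliminate a: (row1) − 0.44/0.13·(row2) → -0.425385·b = -297.491, so b = 699.3454.
Back-substitute: a = (135.74 − 0.15·699.3454) / 0.44 = 70.0868.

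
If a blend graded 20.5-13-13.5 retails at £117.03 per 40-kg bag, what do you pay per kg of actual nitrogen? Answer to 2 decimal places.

£14.27 per kg N

N in bag = 40 × 20.5% = 8.2 kg.
Cost per kg N = £117.03 / 8.2 = £14.2720.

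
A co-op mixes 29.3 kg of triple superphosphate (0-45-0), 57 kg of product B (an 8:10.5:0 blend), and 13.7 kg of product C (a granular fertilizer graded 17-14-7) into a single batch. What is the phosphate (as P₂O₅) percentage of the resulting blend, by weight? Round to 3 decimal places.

Total mass = 29.3 + 57 + 13.7 = 100 kg.
P₂O₅ mass = 45%×29.3 + 10.5%×57 + 14%×13.7 = 21.088 kg.
% P₂O₅ = 21.088 / 100 = 21.088%.

21.088% P₂O₅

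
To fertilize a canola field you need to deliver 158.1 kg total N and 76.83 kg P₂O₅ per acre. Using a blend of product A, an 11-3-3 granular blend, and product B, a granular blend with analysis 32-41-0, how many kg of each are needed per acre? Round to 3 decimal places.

Let a = kg of product A, b = kg of product B (per acre).
N: 0.11·a + 0.32·b = 158.1
P₂O₅: 0.03·a + 0.41·b = 76.83
Eliminate b: (row1) − 0.32/0.41·(row2) → 0.0865854·a = 98.1351, so a = 1133.3915.
Then b = (76.83 − 0.03·1133.3915) / 0.41 = 104.4592.

1133.392 kg product A, 104.459 kg product B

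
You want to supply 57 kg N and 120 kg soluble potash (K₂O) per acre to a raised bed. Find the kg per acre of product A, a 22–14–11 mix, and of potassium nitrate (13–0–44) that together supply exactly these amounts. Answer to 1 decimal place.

114.9 kg product A, 244.0 kg potassium nitrate

Let a = kg of product A, b = kg of potassium nitrate (per acre).
N: 0.22·a + 0.13·b = 57
K₂O: 0.11·a + 0.44·b = 120
From row1: a = (57 − 0.13·b) / 0.22.
Into row2: 0.11·(57 − 0.13·b)/0.22 + 0.44·b = 120 → b = 244, a = 114.909.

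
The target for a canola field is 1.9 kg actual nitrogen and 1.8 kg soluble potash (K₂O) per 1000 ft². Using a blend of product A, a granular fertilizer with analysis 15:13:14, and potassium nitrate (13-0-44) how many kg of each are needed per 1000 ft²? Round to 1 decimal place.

Per-1000 ft² balance (a = product A, b = potassium nitrate):
N: 0.15·a + 0.13·b = 1.9
K₂O: 0.14·a + 0.44·b = 1.8
Eliminate a: (row1) − 0.15/0.14·(row2) → -0.341429·b = -0.0285714, so b = 0.083682.
Back-substitute: a = (1.9 − 0.13·0.083682) / 0.15 = 12.5941.

12.6 kg product A, 0.1 kg potassium nitrate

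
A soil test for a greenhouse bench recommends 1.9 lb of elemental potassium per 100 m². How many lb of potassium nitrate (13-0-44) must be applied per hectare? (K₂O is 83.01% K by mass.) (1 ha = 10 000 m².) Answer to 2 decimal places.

As K₂O: 1.9 / 0.8301 = 2.28888 lb per 100 m².
Product per 100 m² = 2.28888 / 44% = 5.202 lb.
Convert to per hectare: 5.202 × 100 = 520.2002 lb.

520.20 lb of product per hectare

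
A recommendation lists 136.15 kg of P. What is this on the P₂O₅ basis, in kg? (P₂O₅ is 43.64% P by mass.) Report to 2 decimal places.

P₂O₅ = 136.15 / 0.4364 = 311.984 kg.

311.98 kg P₂O₅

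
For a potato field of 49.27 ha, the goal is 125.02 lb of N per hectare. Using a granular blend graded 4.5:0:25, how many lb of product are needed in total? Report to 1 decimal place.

Product per hectare = 125.02 / 4.5% = 2778.22 lb.
Total product = 2778.22 × 49.27 = 136883.01 lb.

136883.0 lb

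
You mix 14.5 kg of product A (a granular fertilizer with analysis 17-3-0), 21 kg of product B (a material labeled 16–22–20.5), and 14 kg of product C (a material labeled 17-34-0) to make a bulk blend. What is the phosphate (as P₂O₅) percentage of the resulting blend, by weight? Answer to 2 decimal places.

Total mass = 14.5 + 21 + 14 = 49.5 kg.
P₂O₅ mass = 3%×14.5 + 22%×21 + 34%×14 = 9.815 kg.
% P₂O₅ = 9.815 / 49.5 = 19.8283%.

19.83% P₂O₅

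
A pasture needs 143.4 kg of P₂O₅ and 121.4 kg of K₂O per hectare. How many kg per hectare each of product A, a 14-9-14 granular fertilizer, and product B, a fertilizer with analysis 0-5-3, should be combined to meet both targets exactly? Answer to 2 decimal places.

411.16 kg product A, 2127.91 kg product B

With a, b = kg per hectare of product A and product B:
P₂O₅: 0.09·a + 0.05·b = 143.4
K₂O: 0.14·a + 0.03·b = 121.4
From row1: a = (143.4 − 0.05·b) / 0.09.
Into row2: 0.14·(143.4 − 0.05·b)/0.09 + 0.03·b = 121.4 → b = 2127.907, a = 411.163.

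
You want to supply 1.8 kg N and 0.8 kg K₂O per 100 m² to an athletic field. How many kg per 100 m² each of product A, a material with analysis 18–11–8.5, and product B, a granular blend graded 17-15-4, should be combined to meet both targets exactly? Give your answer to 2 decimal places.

8.83 kg product A, 1.24 kg product B

Let a = kg of product A, b = kg of product B (per 100 m²).
N: 0.18·a + 0.17·b = 1.8
K₂O: 0.085·a + 0.04·b = 0.8
From row1: a = (1.8 − 0.17·b) / 0.18.
Into row2: 0.085·(1.8 − 0.17·b)/0.18 + 0.04·b = 0.8 → b = 1.24138, a = 8.82759.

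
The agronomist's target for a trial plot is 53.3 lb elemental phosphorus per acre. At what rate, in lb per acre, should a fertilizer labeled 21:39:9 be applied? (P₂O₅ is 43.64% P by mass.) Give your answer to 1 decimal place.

As P₂O₅: 53.3 / 0.4364 = 122.136 lb per acre.
Product per acre = 122.136 / 39% = 313.168 lb.

313.2 lb of product per acre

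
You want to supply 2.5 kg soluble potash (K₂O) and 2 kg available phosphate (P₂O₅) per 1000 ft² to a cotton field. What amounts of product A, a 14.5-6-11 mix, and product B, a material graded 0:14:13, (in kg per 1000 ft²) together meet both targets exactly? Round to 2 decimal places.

11.84 kg product A, 9.21 kg product B

Let a = kg of product A, b = kg of product B (per 1000 ft²).
K₂O: 0.11·a + 0.13·b = 2.5
P₂O₅: 0.06·a + 0.14·b = 2
Eliminate b: (row1) − 0.13/0.14·(row2) → 0.0542857·a = 0.642857, so a = 11.8421.
Then b = (2 − 0.06·11.8421) / 0.14 = 9.21053.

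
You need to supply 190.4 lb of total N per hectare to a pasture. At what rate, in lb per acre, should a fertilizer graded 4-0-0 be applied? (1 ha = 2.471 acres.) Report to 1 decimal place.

1926.3 lb of product per acre

Product per hectare = 190.4 / 4% = 4760 lb.
Convert to per acre: 4760 × 0.404694 = 1926.346 lb.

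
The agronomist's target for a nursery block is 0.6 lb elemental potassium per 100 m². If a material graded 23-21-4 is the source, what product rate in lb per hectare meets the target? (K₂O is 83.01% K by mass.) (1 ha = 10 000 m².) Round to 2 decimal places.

1807.01 lb of product per hectare

As K₂O: 0.6 / 0.8301 = 0.722804 lb per 100 m².
Product per 100 m² = 0.722804 / 4% = 18.0701 lb.
Convert to per hectare: 18.0701 × 100 = 1807.011 lb.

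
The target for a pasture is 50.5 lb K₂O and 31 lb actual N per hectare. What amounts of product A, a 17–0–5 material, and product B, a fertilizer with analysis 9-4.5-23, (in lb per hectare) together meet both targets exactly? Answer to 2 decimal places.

74.71 lb product A, 203.32 lb product B

Per-hectare balance (a = product A, b = product B):
K₂O: 0.05·a + 0.23·b = 50.5
N: 0.17·a + 0.09·b = 31
From row1: a = (50.5 − 0.23·b) / 0.05.
Into row2: 0.17·(50.5 − 0.23·b)/0.05 + 0.09·b = 31 → b = 203.324, a = 74.711.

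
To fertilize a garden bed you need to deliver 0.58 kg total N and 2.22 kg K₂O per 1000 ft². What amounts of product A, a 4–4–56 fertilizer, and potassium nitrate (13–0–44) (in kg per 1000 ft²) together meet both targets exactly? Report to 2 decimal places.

0.61 kg product A, 4.28 kg potassium nitrate

Per-1000 ft² balance (a = product A, b = potassium nitrate):
N: 0.04·a + 0.13·b = 0.58
K₂O: 0.56·a + 0.44·b = 2.22
From row1: a = (0.58 − 0.13·b) / 0.04.
Into row2: 0.56·(0.58 − 0.13·b)/0.04 + 0.44·b = 2.22 → b = 4.27536, a = 0.605072.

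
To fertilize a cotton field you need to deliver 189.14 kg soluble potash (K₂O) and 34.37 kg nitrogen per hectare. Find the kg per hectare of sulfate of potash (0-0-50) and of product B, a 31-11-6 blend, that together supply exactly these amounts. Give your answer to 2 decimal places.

364.98 kg sulfate of potash, 110.87 kg product B

Per-hectare balance (a = sulfate of potash, b = product B):
K₂O: 0.5·a + 0.06·b = 189.14
N: 0·a + 0.31·b = 34.37
Solving simultaneously: a = 364.975, b = 110.871.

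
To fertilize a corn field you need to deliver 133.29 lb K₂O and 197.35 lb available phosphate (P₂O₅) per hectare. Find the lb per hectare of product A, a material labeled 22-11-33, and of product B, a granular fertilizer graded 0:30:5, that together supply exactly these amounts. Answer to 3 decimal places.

322.134 lb product A, 539.718 lb product B

With a, b = lb per hectare of product A and product B:
K₂O: 0.33·a + 0.05·b = 133.29
P₂O₅: 0.11·a + 0.3·b = 197.35
From row1: a = (133.29 − 0.05·b) / 0.33.
Into row2: 0.11·(133.29 − 0.05·b)/0.33 + 0.3·b = 197.35 → b = 539.7176, a = 322.1337.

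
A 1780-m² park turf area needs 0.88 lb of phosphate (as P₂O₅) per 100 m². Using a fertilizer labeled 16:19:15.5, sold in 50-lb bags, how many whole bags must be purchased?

2 bags

Product per 100 m² = 0.88 / 19% = 4.63158 lb.
Total product = 4.63158 × 1780 / 100 = 82.4421 lb.
Bags = ⌈82.4421 / 50⌉ = 2.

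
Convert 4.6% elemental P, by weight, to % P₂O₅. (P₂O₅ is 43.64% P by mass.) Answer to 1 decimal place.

%P₂O₅ = 4.6 / 0.4364 = 10.5408%.

10.5% P₂O₅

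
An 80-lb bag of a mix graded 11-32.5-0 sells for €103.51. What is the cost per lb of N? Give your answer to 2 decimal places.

N in bag = 80 × 11% = 8.8 lb.
Cost per lb N = €103.51 / 8.8 = €11.7625.

€11.76 per lb N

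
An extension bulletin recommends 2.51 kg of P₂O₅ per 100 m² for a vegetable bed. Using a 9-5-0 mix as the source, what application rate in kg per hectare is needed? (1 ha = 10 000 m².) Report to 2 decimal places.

Product per 100 m² = 2.51 / 5% = 50.2 kg.
Convert to per hectare: 50.2 × 100 = 5020 kg.

5020.00 kg of product per hectare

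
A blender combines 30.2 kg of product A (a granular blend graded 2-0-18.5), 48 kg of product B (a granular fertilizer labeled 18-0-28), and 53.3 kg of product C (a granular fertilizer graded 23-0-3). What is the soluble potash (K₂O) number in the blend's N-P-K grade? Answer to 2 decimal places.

Total mass = 30.2 + 48 + 53.3 = 131.5 kg.
K₂O mass = 18.5%×30.2 + 28%×48 + 3%×53.3 = 20.626 kg.
% K₂O = 20.626 / 131.5 = 15.6852%.

15.69% K₂O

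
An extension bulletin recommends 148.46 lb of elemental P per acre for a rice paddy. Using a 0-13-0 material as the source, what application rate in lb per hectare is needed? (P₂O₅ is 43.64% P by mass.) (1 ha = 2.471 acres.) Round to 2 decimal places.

As P₂O₅: 148.46 / 0.4364 = 340.192 lb per acre.
Product per acre = 340.192 / 13% = 2616.87 lb.
Convert to per hectare: 2616.87 × 2.471 = 6466.274 lb.

6466.27 lb of product per hectare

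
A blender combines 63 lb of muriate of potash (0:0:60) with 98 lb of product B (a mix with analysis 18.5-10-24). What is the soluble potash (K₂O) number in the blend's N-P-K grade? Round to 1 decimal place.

Total mass = 63 + 98 = 161 lb.
K₂O mass = 60%×63 + 24%×98 = 61.32 lb.
% K₂O = 61.32 / 161 = 38.087%.

38.1% K₂O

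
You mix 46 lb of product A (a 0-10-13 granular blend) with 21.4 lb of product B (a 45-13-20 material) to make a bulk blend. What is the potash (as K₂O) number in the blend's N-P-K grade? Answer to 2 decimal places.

Total mass = 46 + 21.4 = 67.4 lb.
K₂O mass = 13%×46 + 20%×21.4 = 10.26 lb.
% K₂O = 10.26 / 67.4 = 15.2226%.

15.22% K₂O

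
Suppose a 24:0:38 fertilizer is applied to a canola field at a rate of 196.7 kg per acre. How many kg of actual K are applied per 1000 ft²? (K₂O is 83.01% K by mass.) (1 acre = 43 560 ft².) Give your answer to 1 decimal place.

K₂O per acre = 196.7 × 38% = 74.746 kg.
Elemental K = 74.746 × 0.8301 = 62.0467 kg per acre.
Convert to per 1000 ft²: 62.0467 × 0.0229568 = 1.4244 kg.

1.4 kg K per thousand sq ft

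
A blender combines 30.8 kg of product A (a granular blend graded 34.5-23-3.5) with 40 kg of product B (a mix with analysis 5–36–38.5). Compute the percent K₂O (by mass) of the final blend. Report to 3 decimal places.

Total mass = 30.8 + 40 = 70.8 kg.
K₂O mass = 3.5%×30.8 + 38.5%×40 = 16.478 kg.
% K₂O = 16.478 / 70.8 = 23.27401%.

23.274% K₂O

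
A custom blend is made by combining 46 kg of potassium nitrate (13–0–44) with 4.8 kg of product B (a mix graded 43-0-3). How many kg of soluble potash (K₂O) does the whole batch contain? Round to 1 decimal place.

20.4 kg K₂O

K₂O mass = 44%×46 + 3%×4.8 = 20.384 kg.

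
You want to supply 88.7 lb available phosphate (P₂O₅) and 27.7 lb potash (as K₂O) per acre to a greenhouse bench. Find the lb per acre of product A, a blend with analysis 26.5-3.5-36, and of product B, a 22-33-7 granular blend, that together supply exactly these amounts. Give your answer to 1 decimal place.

Per-acre balance (a = product A, b = product B):
P₂O₅: 0.035·a + 0.33·b = 88.7
K₂O: 0.36·a + 0.07·b = 27.7
From row1: a = (88.7 − 0.33·b) / 0.035.
Into row2: 0.36·(88.7 − 0.33·b)/0.035 + 0.07·b = 27.7 → b = 266.115, a = 25.1998.

25.2 lb product A, 266.1 lb product B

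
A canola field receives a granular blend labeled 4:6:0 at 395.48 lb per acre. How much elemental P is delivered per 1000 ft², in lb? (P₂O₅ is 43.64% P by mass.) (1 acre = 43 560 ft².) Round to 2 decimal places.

0.24 lb P per thousand sq ft

P₂O₅ per acre = 395.48 × 6% = 23.7288 lb.
Elemental P = 23.7288 × 0.4364 = 10.3552 lb per acre.
Convert to per 1000 ft²: 10.3552 × 0.0229568 = 0.237724 lb.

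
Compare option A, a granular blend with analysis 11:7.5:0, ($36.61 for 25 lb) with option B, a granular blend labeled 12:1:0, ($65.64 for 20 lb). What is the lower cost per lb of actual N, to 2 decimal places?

$13.31 per lb N (option A)

option A: N per bag = 25 × 11% = 2.75 lb; cost = 36.61 / 2.75 = $13.3127/lb N.
option B: N per bag = 20 × 12% = 2.4 lb; cost = 65.64 / 2.4 = $27.3500/lb N.
option A is cheaper.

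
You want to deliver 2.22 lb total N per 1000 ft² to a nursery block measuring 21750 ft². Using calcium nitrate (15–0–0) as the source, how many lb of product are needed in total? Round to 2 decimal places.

321.90 lb

Product per 1000 ft² = 2.22 / 15% = 14.8 lb.
Total product = 14.8 × 21750 / 1000 = 321.9 lb.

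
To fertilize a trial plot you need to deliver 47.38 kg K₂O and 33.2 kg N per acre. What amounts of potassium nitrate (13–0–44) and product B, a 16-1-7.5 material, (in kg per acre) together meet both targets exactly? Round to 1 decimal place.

83.9 kg potassium nitrate, 139.3 kg product B

Let a = kg of potassium nitrate, b = kg of product B (per acre).
K₂O: 0.44·a + 0.075·b = 47.38
N: 0.13·a + 0.16·b = 33.2
Eliminate a: (row1) − 0.44/0.13·(row2) → -0.466538·b = -64.9892, so b = 139.301.
Back-substitute: a = (47.38 − 0.075·139.301) / 0.44 = 83.9373.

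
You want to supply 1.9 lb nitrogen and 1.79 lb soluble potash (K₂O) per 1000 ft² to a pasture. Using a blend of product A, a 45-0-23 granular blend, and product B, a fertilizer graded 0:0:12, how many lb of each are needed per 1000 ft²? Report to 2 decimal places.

Let a = lb of product A, b = lb of product B (per 1000 ft²).
N: 0.45·a + 0·b = 1.9
K₂O: 0.23·a + 0.12·b = 1.79
Eliminate a: (row1) − 0.45/0.23·(row2) → -0.234783·b = -1.60217, so b = 6.82407.
Back-substitute: a = (1.9 − 0·6.82407) / 0.45 = 4.22222.

4.22 lb product A, 6.82 lb product B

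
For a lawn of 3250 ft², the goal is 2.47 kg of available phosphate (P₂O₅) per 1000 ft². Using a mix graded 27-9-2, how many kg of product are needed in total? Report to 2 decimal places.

89.19 kg

Product per 1000 ft² = 2.47 / 9% = 27.4444 kg.
Total product = 27.4444 × 3250 / 1000 = 89.1944 kg.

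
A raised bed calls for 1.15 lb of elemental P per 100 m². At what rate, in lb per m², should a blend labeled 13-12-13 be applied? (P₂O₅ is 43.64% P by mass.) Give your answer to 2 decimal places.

As P₂O₅: 1.15 / 0.4364 = 2.6352 lb per 100 m².
Product per 100 m² = 2.6352 / 12% = 21.96 lb.
Convert to per m²: 21.96 × 0.01 = 0.2196 lb.

0.22 lb of product per sq m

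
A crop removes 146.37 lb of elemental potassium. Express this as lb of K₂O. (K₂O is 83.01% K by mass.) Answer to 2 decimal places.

176.33 lb K₂O

K₂O = 146.37 / 0.8301 = 176.328 lb.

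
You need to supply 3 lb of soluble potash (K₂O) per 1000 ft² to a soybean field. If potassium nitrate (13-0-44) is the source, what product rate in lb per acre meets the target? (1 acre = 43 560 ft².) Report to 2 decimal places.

Product per 1000 ft² = 3 / 44% = 6.81818 lb.
Convert to per acre: 6.81818 × 43.56 = 297 lb.

297.00 lb of product per acre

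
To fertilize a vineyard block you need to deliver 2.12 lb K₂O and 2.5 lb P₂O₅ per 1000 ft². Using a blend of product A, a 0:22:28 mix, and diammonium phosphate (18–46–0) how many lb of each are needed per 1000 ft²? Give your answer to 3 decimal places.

Per-1000 ft² balance (a = product A, b = diammonium phosphate):
K₂O: 0.28·a + 0·b = 2.12
P₂O₅: 0.22·a + 0.46·b = 2.5
Eliminate b: (row1) − 0/0.46·(row2) → 0.28·a = 2.12, so a = 7.57143.
Then b = (2.5 − 0.22·7.57143) / 0.46 = 1.81366.

7.571 lb product A, 1.814 lb diammonium phosphate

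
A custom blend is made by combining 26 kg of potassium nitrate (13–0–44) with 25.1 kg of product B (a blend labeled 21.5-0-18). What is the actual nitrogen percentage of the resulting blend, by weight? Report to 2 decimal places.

Total mass = 26 + 25.1 = 51.1 kg.
N mass = 13%×26 + 21.5%×25.1 = 8.7765 kg.
% N = 8.7765 / 51.1 = 17.1751%.

17.18% N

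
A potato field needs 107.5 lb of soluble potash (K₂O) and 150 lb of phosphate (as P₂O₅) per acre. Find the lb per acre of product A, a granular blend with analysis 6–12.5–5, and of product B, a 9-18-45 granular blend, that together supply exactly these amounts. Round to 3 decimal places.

1019.048 lb product A, 125.661 lb product B

Let a = lb of product A, b = lb of product B (per acre).
K₂O: 0.05·a + 0.45·b = 107.5
P₂O₅: 0.125·a + 0.18·b = 150
Eliminate b: (row1) − 0.45/0.18·(row2) → -0.2625·a = -267.5, so a = 1019.0476.
Then b = (150 − 0.125·1019.0476) / 0.18 = 125.6614.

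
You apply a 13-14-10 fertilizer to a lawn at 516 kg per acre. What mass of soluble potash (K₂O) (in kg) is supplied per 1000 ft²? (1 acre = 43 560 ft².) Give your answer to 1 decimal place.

K₂O per acre = 516 × 10% = 51.6 kg.
Convert to per 1000 ft²: 51.6 × 0.0229568 = 1.18457 kg.

1.2 kg K₂O per thousand sq ft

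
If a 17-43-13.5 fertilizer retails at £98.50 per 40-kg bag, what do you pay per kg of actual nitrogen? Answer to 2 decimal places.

N in bag = 40 × 17% = 6.8 kg.
Cost per kg N = £98.50 / 6.8 = £14.4853.

£14.49 per kg N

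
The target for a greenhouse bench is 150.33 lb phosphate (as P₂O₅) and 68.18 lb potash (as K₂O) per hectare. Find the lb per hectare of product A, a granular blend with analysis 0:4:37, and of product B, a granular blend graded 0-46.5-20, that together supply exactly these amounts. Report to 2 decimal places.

With a, b = lb per hectare of product A and product B:
P₂O₅: 0.04·a + 0.465·b = 150.33
K₂O: 0.37·a + 0.2·b = 68.18
Solving simultaneously: a = 9.98293, b = 322.432.

9.98 lb product A, 322.43 lb product B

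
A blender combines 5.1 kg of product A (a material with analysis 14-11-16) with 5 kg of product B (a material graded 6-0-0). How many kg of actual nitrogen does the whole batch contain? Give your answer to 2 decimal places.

1.01 kg N

N mass = 14%×5.1 + 6%×5 = 1.014 kg.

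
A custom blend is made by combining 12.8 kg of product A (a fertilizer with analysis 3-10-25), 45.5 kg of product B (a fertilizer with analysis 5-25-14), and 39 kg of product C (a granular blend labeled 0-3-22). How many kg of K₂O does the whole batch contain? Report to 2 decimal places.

K₂O mass = 25%×12.8 + 14%×45.5 + 22%×39 = 18.15 kg.

18.15 kg K₂O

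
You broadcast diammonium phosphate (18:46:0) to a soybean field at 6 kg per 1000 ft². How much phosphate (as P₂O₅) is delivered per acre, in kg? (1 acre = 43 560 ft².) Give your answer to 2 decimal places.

120.23 kg P₂O₅ per acre

P₂O₅ per 1000 ft² = 6 × 46% = 2.76 kg.
Convert to per acre: 2.76 × 43.56 = 120.226 kg.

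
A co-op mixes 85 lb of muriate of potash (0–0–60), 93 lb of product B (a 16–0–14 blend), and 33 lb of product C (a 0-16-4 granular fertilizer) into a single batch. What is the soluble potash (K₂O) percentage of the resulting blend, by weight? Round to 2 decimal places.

30.97% K₂O

Total mass = 85 + 93 + 33 = 211 lb.
K₂O mass = 60%×85 + 14%×93 + 4%×33 = 65.34 lb.
% K₂O = 65.34 / 211 = 30.9668%.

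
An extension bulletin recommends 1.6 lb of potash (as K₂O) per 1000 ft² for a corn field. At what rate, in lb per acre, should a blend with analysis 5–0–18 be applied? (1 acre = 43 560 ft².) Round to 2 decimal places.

Product per 1000 ft² = 1.6 / 18% = 8.88889 lb.
Convert to per acre: 8.88889 × 43.56 = 387.2 lb.

387.20 lb of product per acre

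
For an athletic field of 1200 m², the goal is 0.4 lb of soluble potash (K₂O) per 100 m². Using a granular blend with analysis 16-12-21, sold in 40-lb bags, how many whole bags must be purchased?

Product per 100 m² = 0.4 / 21% = 1.90476 lb.
Total product = 1.90476 × 1200 / 100 = 22.8571 lb.
Bags = ⌈22.8571 / 40⌉ = 1.

1 bags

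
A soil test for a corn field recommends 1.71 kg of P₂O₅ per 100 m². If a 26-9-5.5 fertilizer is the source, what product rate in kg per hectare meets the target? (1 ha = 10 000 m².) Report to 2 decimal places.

1900.00 kg of product per hectare

Product per 100 m² = 1.71 / 9% = 19 kg.
Convert to per hectare: 19 × 100 = 1900 kg.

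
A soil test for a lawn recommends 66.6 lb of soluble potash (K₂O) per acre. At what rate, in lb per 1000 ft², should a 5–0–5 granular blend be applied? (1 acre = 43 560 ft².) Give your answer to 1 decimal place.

30.6 lb of product per thousand sq ft

Product per acre = 66.6 / 5% = 1332 lb.
Convert to per 1000 ft²: 1332 × 0.0229568 = 30.5785 lb.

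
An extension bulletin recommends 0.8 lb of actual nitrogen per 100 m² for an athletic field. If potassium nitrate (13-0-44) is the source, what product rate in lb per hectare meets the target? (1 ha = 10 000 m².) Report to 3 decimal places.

615.385 lb of product per hectare

Product per 100 m² = 0.8 / 13% = 6.15385 lb.
Convert to per hectare: 6.15385 × 100 = 615.3846 lb.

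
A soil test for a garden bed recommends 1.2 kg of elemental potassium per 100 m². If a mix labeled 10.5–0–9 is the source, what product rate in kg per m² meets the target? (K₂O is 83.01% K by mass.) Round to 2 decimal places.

0.16 kg of product per sq m

As K₂O: 1.2 / 0.8301 = 1.44561 kg per 100 m².
Product per 100 m² = 1.44561 / 9% = 16.0623 kg.
Convert to per m²: 16.0623 × 0.01 = 0.160623 kg.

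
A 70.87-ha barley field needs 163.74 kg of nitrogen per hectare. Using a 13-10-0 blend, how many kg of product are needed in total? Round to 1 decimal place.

89263.5 kg

Product per hectare = 163.74 / 13% = 1259.54 kg.
Total product = 1259.54 × 70.87 = 89263.49 kg.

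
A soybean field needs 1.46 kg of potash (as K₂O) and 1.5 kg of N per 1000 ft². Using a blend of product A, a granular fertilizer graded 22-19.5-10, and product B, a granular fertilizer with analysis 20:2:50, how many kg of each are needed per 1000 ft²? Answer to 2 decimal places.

5.09 kg product A, 1.90 kg product B

Let a = kg of product A, b = kg of product B (per 1000 ft²).
K₂O: 0.1·a + 0.5·b = 1.46
N: 0.22·a + 0.2·b = 1.5
Solving simultaneously: a = 5.08889, b = 1.90222.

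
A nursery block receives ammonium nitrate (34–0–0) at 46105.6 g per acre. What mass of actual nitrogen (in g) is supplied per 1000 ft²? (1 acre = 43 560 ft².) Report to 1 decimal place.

nitrogen per acre = 46105.6 × 34% = 15675.9 g.
Convert to per 1000 ft²: 15675.9 × 0.0229568 = 359.869 g.

359.9 g N per thousand sq ft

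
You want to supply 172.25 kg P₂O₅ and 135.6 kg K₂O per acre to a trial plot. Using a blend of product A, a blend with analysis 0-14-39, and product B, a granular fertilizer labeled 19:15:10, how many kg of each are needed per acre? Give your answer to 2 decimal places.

70.00 kg product A, 1083.00 kg product B

With a, b = kg per acre of product A and product B:
P₂O₅: 0.14·a + 0.15·b = 172.25
K₂O: 0.39·a + 0.1·b = 135.6
Eliminate a: (row1) − 0.14/0.39·(row2) → 0.114103·b = 123.573, so b = 1083.
Back-substitute: a = (172.25 − 0.15·1083) / 0.14 = 70.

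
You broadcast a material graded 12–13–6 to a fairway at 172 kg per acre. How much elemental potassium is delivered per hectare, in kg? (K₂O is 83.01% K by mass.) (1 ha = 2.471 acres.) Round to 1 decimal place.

21.2 kg K per hectare

K₂O per acre = 172 × 6% = 10.32 kg.
Elemental K = 10.32 × 0.8301 = 8.56663 kg per acre.
Convert to per hectare: 8.56663 × 2.471 = 21.1681 kg.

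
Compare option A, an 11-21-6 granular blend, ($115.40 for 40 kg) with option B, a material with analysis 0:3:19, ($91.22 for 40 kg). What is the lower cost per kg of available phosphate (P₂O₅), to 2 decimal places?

$13.74 per kg P₂O₅ (option A)

option A: P₂O₅ per bag = 40 × 21% = 8.4 kg; cost = 115.40 / 8.4 = $13.7381/kg P₂O₅.
option B: P₂O₅ per bag = 40 × 3% = 1.2 kg; cost = 91.22 / 1.2 = $76.0167/kg P₂O₅.
option A is cheaper.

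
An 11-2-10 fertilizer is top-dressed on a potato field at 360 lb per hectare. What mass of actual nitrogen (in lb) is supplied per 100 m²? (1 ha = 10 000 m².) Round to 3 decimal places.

nitrogen per hectare = 360 × 11% = 39.6 lb.
Convert to per 100 m²: 39.6 × 0.01 = 0.396 lb.

0.396 lb N per hundred sq m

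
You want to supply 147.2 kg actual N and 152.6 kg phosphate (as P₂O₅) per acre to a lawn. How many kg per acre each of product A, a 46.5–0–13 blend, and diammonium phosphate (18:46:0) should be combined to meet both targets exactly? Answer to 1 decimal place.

188.1 kg product A, 331.7 kg diammonium phosphate

Let a = kg of product A, b = kg of diammonium phosphate (per acre).
N: 0.465·a + 0.18·b = 147.2
P₂O₅: 0·a + 0.46·b = 152.6
Solving simultaneously: a = 188.144, b = 331.739.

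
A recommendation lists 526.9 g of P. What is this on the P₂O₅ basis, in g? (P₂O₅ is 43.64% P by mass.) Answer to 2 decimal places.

1207.38 g P₂O₅

P₂O₅ = 526.9 / 0.4364 = 1207.379 g.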